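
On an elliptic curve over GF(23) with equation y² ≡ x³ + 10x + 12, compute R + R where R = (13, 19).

tangent at (13, 19): λ = (3·13² + 10)/(2·19) ≡ 11/15. 15⁻¹ ≡ 20 (mod 23), so λ ≡ 11·20 ≡ 13.
  x = λ² - 13 - 13 = 169 - 26 ≡ 5; y = λ·(13 - 5) - 19 ≡ 16. → (5, 16)

(5, 16)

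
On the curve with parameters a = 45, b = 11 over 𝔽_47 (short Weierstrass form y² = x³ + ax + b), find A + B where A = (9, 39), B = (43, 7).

(45, 17)

(9, 39) + (43, 7). λ = (7 - 39)/(43 - 9) ≡ 15/34 mod 47. 34⁻¹ ≡ 18 (mod 47) since 34·18 = 612 ≡ 1, so λ ≡ 35.
  x = λ² - 9 - 43 = 1225 - 52 ≡ 45; y = λ·(9 - 45) - 39 ≡ 17. → (45, 17)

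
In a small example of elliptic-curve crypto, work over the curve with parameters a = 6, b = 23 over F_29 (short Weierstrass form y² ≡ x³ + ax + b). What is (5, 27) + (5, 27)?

tangent at (5, 27): λ = (3·5² + 6)/(2·27) ≡ 23/25. 25⁻¹ ≡ 7 (mod 29) since 25·7 = 175 ≡ 1, so λ ≡ 23·7 ≡ 16.
  x = λ² - 5 - 5 = 256 - 10 ≡ 14; y = λ·(5 - 14) - 27 ≡ 3. → (14, 3)

(14, 3)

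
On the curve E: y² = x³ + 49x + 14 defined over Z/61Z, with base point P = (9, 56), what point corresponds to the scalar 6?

(52, 8)

Double-and-add on 6 = (110)₂. Start with P = (9, 56) for the leading 1-bit.
double: tangent at (9, 56): λ = (3·9² + 49)/(2·56) ≡ 48/51. 51⁻¹ ≡ 6 (mod 61) since 51·6 = 306 ≡ 1, so λ ≡ 48·6 ≡ 44.
  x = λ² - 9 - 9 = 1936 - 18 ≡ 27; y = λ·(9 - 27) - 56 ≡ 6. → (27, 6)
add P: (27, 6) + (9, 56). λ = (56 - 6)/(9 - 27) ≡ 50/43 mod 61. 43⁻¹ ≡ 44 (mod 61), so λ ≡ 4.
  x = λ² - 27 - 9 = 16 - 36 ≡ 41; y = λ·(27 - 41) - 6 ≡ 60. → (41, 60)
double: tangent at (41, 60): λ = (3·41² + 49)/(2·60) ≡ 29/59. 59⁻¹ ≡ 30 (mod 61), so λ ≡ 29·30 ≡ 16.
  x = λ² - 41 - 41 = 256 - 82 ≡ 52; y = λ·(41 - 52) - 60 ≡ 8. → (52, 8)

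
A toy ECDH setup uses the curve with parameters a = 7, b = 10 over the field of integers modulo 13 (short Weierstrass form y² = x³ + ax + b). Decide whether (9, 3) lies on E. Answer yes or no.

y² = 3² ≡ 9; x³ + 7x + 10 = 802 ≡ 9 (mod 13). 9 = 9.

yes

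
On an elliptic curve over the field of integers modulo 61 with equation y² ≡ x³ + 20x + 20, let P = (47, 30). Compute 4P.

Repeated addition: build up to 4P.
2P: tangent at (47, 30): λ = (3·47² + 20)/(2·30) ≡ 59/60. 60⁻¹ ≡ 60 (mod 61), so λ ≡ 59·60 ≡ 2.
  x = λ² - 47 - 47 = 4 - 94 ≡ 32; y = λ·(47 - 32) - 30 ≡ 0. → (32, 0)
3P: (32, 0) + (47, 30). λ = (30 - 0)/(47 - 32) ≡ 30/15 mod 61. 15⁻¹ ≡ 57 (mod 61) since 15·57 = 855 ≡ 1, so λ ≡ 2.
  x = λ² - 32 - 47 = 4 - 79 ≡ 47; y = λ·(32 - 47) - 0 ≡ 31. → (47, 31)
4P: (47, 31) + (47, 30): same x and y₁ ≡ -y₂, so the sum is O.

O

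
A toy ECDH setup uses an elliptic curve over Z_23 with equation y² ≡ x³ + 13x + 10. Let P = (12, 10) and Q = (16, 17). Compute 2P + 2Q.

(10, 17)

First 2P:
Repeated addition: build up to 2P.
2P: tangent at (12, 10): λ = (3·12² + 13)/(2·10) ≡ 8/20. 20⁻¹ ≡ 15 (mod 23), so λ ≡ 8·15 ≡ 5.
  x = λ² - 12 - 12 = 25 - 24 ≡ 1; y = λ·(12 - 1) - 10 ≡ 22. → (1, 22)
2P = (1, 22).
Next 2Q:
Repeated addition: build up to 2Q.
2Q: tangent at (16, 17): λ = (3·16² + 13)/(2·17) ≡ 22/11. 11⁻¹ ≡ 21 (mod 23), so λ ≡ 22·21 ≡ 2.
  x = λ² - 16 - 16 = 4 - 32 ≡ 18; y = λ·(16 - 18) - 17 ≡ 2. → (18, 2)
2Q = (18, 2).
Finally 2P + 2Q:
(1, 22) + (18, 2). λ = (2 - 22)/(18 - 1) ≡ 3/17 mod 23. 17⁻¹ ≡ 19 (mod 23), so λ ≡ 11.
  x = λ² - 1 - 18 = 121 - 19 ≡ 10; y = λ·(1 - 10) - 22 ≡ 17. → (10, 17)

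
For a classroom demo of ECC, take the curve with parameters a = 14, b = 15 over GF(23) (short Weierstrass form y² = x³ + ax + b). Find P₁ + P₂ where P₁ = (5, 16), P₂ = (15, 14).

(15, 9)

(5, 16) + (15, 14). λ = (14 - 16)/(15 - 5) ≡ 21/10 mod 23. 10⁻¹ ≡ 7 (mod 23), so λ ≡ 9.
  x = λ² - 5 - 15 = 81 - 20 ≡ 15; y = λ·(5 - 15) - 16 ≡ 9. → (15, 9)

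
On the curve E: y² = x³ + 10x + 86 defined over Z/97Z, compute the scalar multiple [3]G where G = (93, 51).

Repeated addition: build up to 3G.
2G: tangent at (93, 51): λ = (3·93² + 10)/(2·51) ≡ 58/5. 5⁻¹ ≡ 39 (mod 97), so λ ≡ 58·39 ≡ 31.
  x = λ² - 93 - 93 = 961 - 186 ≡ 96; y = λ·(93 - 96) - 51 ≡ 50. → (96, 50)
3G: (96, 50) + (93, 51). λ = (51 - 50)/(93 - 96) ≡ 1/94 mod 97. 94⁻¹ ≡ 32 (mod 97), so λ ≡ 32.
  x = λ² - 96 - 93 = 1024 - 189 ≡ 59; y = λ·(96 - 59) - 50 ≡ 67. → (59, 67)

(59, 67)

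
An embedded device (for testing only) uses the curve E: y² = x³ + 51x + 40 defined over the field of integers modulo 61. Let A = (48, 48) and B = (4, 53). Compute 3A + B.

(34, 56)

First 3A:
Repeated addition: build up to 3A.
2A: tangent at (48, 48): λ = (3·48² + 51)/(2·48) ≡ 9/35. 35⁻¹ ≡ 7 (mod 61) since 35·7 = 245 ≡ 1, so λ ≡ 9·7 ≡ 2.
  x = λ² - 48 - 48 = 4 - 96 ≡ 30; y = λ·(48 - 30) - 48 ≡ 49. → (30, 49)
3A: (30, 49) + (48, 48). λ = (48 - 49)/(48 - 30) ≡ 60/18 mod 61. 18⁻¹ ≡ 17 (mod 61) since 18·17 = 306 ≡ 1, so λ ≡ 44.
  x = λ² - 30 - 48 = 1936 - 78 ≡ 28; y = λ·(30 - 28) - 49 ≡ 39. → (28, 39)
3A = (28, 39).
Finally 3A + B:
(28, 39) + (4, 53). λ = (53 - 39)/(4 - 28) ≡ 14/37 mod 61. 37⁻¹ ≡ 33 (mod 61) since 37·33 = 1221 ≡ 1, so λ ≡ 35.
  x = λ² - 28 - 4 = 1225 - 32 ≡ 34; y = λ·(28 - 34) - 39 ≡ 56. → (34, 56)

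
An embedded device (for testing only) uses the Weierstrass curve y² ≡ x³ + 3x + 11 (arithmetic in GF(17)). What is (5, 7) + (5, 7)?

tangent at (5, 7): λ = (3·5² + 3)/(2·7) ≡ 10/14. 14⁻¹ ≡ 11 (mod 17), so λ ≡ 10·11 ≡ 8.
  x = λ² - 5 - 5 = 64 - 10 ≡ 3; y = λ·(5 - 3) - 7 ≡ 9. → (3, 9)

(3, 9)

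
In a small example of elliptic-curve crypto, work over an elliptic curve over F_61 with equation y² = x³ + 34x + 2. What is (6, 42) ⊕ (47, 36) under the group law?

(6, 42) + (47, 36). λ = (36 - 42)/(47 - 6) ≡ 55/41 mod 61. 41⁻¹ ≡ 3 (mod 61) since 41·3 = 123 ≡ 1, so λ ≡ 43.
  x = λ² - 6 - 47 = 1849 - 53 ≡ 27; y = λ·(6 - 27) - 42 ≡ 31. → (27, 31)

(27, 31)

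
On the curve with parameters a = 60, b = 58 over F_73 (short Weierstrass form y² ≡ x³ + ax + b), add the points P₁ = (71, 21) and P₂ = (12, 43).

(71, 21) + (12, 43). λ = (43 - 21)/(12 - 71) ≡ 22/14 mod 73. 14⁻¹ ≡ 47 (mod 73), so λ ≡ 12.
  x = λ² - 71 - 12 = 144 - 83 ≡ 61; y = λ·(71 - 61) - 21 ≡ 26. → (61, 26)

(61, 26)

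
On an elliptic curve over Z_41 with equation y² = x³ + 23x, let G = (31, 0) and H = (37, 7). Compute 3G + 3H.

(37, 7)

First 3G:
Repeated addition: build up to 3G.
2G: (31, 0) + (31, 0): same x and y₁ ≡ -y₂, so the sum is the point at infinity.
3G: the point at infinity + (31, 0) = (31, 0) (identity).
3G = (31, 0).
Next 3H:
Repeated addition: build up to 3H.
2H: tangent at (37, 7): λ = (3·37² + 23)/(2·7) ≡ 30/14. 14⁻¹ ≡ 3 (mod 41) since 14·3 = 42 ≡ 1, so λ ≡ 30·3 ≡ 8.
  x = λ² - 37 - 37 = 64 - 74 ≡ 31; y = λ·(37 - 31) - 7 ≡ 0. → (31, 0)
3H: (31, 0) + (37, 7). λ = (7 - 0)/(37 - 31) ≡ 7/6 mod 41. 6⁻¹ ≡ 7 (mod 41), so λ ≡ 8.
  x = λ² - 31 - 37 = 64 - 68 ≡ 37; y = λ·(31 - 37) - 0 ≡ 34. → (37, 34)
3H = (37, 34).
Finally 3G + 3H:
(31, 0) + (37, 34). λ = (34 - 0)/(37 - 31) ≡ 34/6 mod 41. 6⁻¹ ≡ 7 (mod 41), so λ ≡ 33.
  x = λ² - 31 - 37 = 1089 - 68 ≡ 37; y = λ·(31 - 37) - 0 ≡ 7. → (37, 7)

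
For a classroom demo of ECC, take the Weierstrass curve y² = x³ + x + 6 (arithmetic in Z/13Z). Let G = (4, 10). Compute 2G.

tangent at (4, 10): λ = (3·4² + 1)/(2·10) ≡ 10/7. 7⁻¹ ≡ 2 (mod 13) since 7·2 = 14 ≡ 1, so λ ≡ 10·2 ≡ 7.
  x = λ² - 4 - 4 = 49 - 8 ≡ 2; y = λ·(4 - 2) - 10 ≡ 4. → (2, 4)

(2, 4)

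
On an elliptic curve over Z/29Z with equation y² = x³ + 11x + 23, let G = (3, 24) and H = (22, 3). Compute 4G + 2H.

First 4G:
Double-and-add on 4 = (100)₂. Start with G = (3, 24) for the leading 1-bit.
double: tangent at (3, 24): λ = (3·3² + 11)/(2·24) ≡ 9/19. 19⁻¹ ≡ 26 (mod 29) since 19·26 = 494 ≡ 1, so λ ≡ 9·26 ≡ 2.
  x = λ² - 3 - 3 = 4 - 6 ≡ 27; y = λ·(3 - 27) - 24 ≡ 15. → (27, 15)
double: tangent at (27, 15): λ = (3·27² + 11)/(2·15) ≡ 23/1. 1⁻¹ ≡ 1 (mod 29), so λ ≡ 23·1 ≡ 23.
  x = λ² - 27 - 27 = 529 - 54 ≡ 11; y = λ·(27 - 11) - 15 ≡ 5. → (11, 5)
4G = (11, 5).
Next 2H:
Repeated addition: build up to 2H.
2H: tangent at (22, 3): λ = (3·22² + 11)/(2·3) ≡ 13/6. 6⁻¹ ≡ 5 (mod 29), so λ ≡ 13·5 ≡ 7.
  x = λ² - 22 - 22 = 49 - 44 ≡ 5; y = λ·(22 - 5) - 3 ≡ 0. → (5, 0)
2H = (5, 0).
Finally 4G + 2H:
(11, 5) + (5, 0). λ = (0 - 5)/(5 - 11) ≡ 24/23 mod 29. 23⁻¹ ≡ 24 (mod 29), so λ ≡ 25.
  x = λ² - 11 - 5 = 625 - 16 ≡ 0; y = λ·(11 - 0) - 5 ≡ 9. → (0, 9)

(0, 9)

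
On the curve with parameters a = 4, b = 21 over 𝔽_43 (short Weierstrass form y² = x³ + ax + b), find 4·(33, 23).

Write G = (33, 23).
Double-and-add on 4 = (100)₂. Start with G = (33, 23) for the leading 1-bit.
double: tangent at (33, 23): λ = (3·33² + 4)/(2·23) ≡ 3/3. 3⁻¹ ≡ 29 (mod 43) since 3·29 = 87 ≡ 1, so λ ≡ 3·29 ≡ 1.
  x = λ² - 33 - 33 = 1 - 66 ≡ 21; y = λ·(33 - 21) - 23 ≡ 32. → (21, 32)
double: tangent at (21, 32): λ = (3·21² + 4)/(2·32) ≡ 37/21. 21⁻¹ ≡ 41 (mod 43) since 21·41 = 861 ≡ 1, so λ ≡ 37·41 ≡ 12.
  x = λ² - 21 - 21 = 144 - 42 ≡ 16; y = λ·(21 - 16) - 32 ≡ 28. → (16, 28)

(16, 28)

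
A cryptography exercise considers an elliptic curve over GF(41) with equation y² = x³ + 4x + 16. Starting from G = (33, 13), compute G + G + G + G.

(6, 16)

Double-and-add on 4 = (100)₂. Start with G = (33, 13) for the leading 1-bit.
double: tangent at (33, 13): λ = (3·33² + 4)/(2·13) ≡ 32/26. 26⁻¹ ≡ 30 (mod 41), so λ ≡ 32·30 ≡ 17.
  x = λ² - 33 - 33 = 289 - 66 ≡ 18; y = λ·(33 - 18) - 13 ≡ 37. → (18, 37)
double: tangent at (18, 37): λ = (3·18² + 4)/(2·37) ≡ 33/33. 33⁻¹ ≡ 5 (mod 41) since 33·5 = 165 ≡ 1, so λ ≡ 33·5 ≡ 1.
  x = λ² - 18 - 18 = 1 - 36 ≡ 6; y = λ·(18 - 6) - 37 ≡ 16. → (6, 16)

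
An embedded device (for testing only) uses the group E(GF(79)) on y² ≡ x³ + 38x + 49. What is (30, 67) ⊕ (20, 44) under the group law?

(73, 0)

(30, 67) + (20, 44). λ = (44 - 67)/(20 - 30) ≡ 56/69 mod 79. 69⁻¹ ≡ 71 (mod 79) since 69·71 = 4899 ≡ 1, so λ ≡ 26.
  x = λ² - 30 - 20 = 676 - 50 ≡ 73; y = λ·(30 - 73) - 67 ≡ 0. → (73, 0)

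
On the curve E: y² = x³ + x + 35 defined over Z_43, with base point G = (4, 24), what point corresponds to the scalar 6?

Double-and-add on 6 = (110)₂. Start with G = (4, 24) for the leading 1-bit.
double: tangent at (4, 24): λ = (3·4² + 1)/(2·24) ≡ 6/5. 5⁻¹ ≡ 26 (mod 43), so λ ≡ 6·26 ≡ 27.
  x = λ² - 4 - 4 = 729 - 8 ≡ 33; y = λ·(4 - 33) - 24 ≡ 10. → (33, 10)
add G: (33, 10) + (4, 24). λ = (24 - 10)/(4 - 33) ≡ 14/14 mod 43. 14⁻¹ ≡ 40 (mod 43), so λ ≡ 1.
  x = λ² - 33 - 4 = 1 - 37 ≡ 7; y = λ·(33 - 7) - 10 ≡ 16. → (7, 16)
double: tangent at (7, 16): λ = (3·7² + 1)/(2·16) ≡ 19/32. 32⁻¹ ≡ 39 (mod 43), so λ ≡ 19·39 ≡ 10.
  x = λ² - 7 - 7 = 100 - 14 ≡ 0; y = λ·(7 - 0) - 16 ≡ 11. → (0, 11)

(0, 11)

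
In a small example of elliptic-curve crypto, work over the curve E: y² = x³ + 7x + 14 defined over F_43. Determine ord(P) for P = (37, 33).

2P: tangent at (37, 33): λ = (3·37² + 7)/(2·33) ≡ 29/23. 23⁻¹ ≡ 15 (mod 43), so λ ≡ 29·15 ≡ 5.
  x = λ² - 37 - 37 = 25 - 74 ≡ 37; y = λ·(37 - 37) - 33 ≡ 10. → (37, 10)
3P: (37, 10) + (37, 33): same x and y₁ ≡ -y₂, so the sum is O.
3P = O, so the order is 3.

3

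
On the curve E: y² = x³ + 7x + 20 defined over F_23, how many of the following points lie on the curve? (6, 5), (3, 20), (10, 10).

1

(6, 5): 5² ≡ 2, rhs ≡ 2 → on.
(3, 20): 20² ≡ 9, rhs ≡ 22 → off.
(10, 10): 10² ≡ 8, rhs ≡ 9 → off.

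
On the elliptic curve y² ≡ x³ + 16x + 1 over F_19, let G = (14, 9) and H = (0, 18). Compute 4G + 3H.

First 4G:
Repeated addition: build up to 4G.
2G: tangent at (14, 9): λ = (3·14² + 16)/(2·9) ≡ 15/18. 18⁻¹ ≡ 18 (mod 19) since 18·18 = 324 ≡ 1, so λ ≡ 15·18 ≡ 4.
  x = λ² - 14 - 14 = 16 - 28 ≡ 7; y = λ·(14 - 7) - 9 ≡ 0. → (7, 0)
3G: (7, 0) + (14, 9). λ = (9 - 0)/(14 - 7) ≡ 9/7 mod 19. 7⁻¹ ≡ 11 (mod 19) since 7·11 = 77 ≡ 1, so λ ≡ 4.
  x = λ² - 7 - 14 = 16 - 21 ≡ 14; y = λ·(7 - 14) - 0 ≡ 10. → (14, 10)
4G: (14, 10) + (14, 9): same x and y₁ ≡ -y₂, so the sum is ∞.
4G = ∞.
Next 3H:
Repeated addition: build up to 3H.
2H: tangent at (0, 18): λ = (3·0² + 16)/(2·18) ≡ 16/17. 17⁻¹ ≡ 9 (mod 19), so λ ≡ 16·9 ≡ 11.
  x = λ² - 0 - 0 = 121 - 0 ≡ 7; y = λ·(0 - 7) - 18 ≡ 0. → (7, 0)
3H: (7, 0) + (0, 18). λ = (18 - 0)/(0 - 7) ≡ 18/12 mod 19. 12⁻¹ ≡ 8 (mod 19), so λ ≡ 11.
  x = λ² - 7 - 0 = 121 - 7 ≡ 0; y = λ·(7 - 0) - 0 ≡ 1. → (0, 1)
3H = (0, 1).
Finally 4G + 3H:
∞ + (0, 1) = (0, 1) (identity).

(0, 1)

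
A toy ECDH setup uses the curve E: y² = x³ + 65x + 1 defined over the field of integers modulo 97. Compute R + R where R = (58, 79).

(81, 54)

tangent at (58, 79): λ = (3·58² + 65)/(2·79) ≡ 69/61. 61⁻¹ ≡ 35 (mod 97), so λ ≡ 69·35 ≡ 87.
  x = λ² - 58 - 58 = 7569 - 116 ≡ 81; y = λ·(58 - 81) - 79 ≡ 54. → (81, 54)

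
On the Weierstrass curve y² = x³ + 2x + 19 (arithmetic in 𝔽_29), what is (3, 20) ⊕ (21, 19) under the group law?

(3, 20) + (21, 19). λ = (19 - 20)/(21 - 3) ≡ 28/18 mod 29. 18⁻¹ ≡ 21 (mod 29), so λ ≡ 8.
  x = λ² - 3 - 21 = 64 - 24 ≡ 11; y = λ·(3 - 11) - 20 ≡ 3. → (11, 3)

(11, 3)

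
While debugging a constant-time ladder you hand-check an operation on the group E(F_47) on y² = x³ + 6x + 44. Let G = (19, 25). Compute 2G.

(37, 21)

tangent at (19, 25): λ = (3·19² + 6)/(2·25) ≡ 8/3. 3⁻¹ ≡ 16 (mod 47) since 3·16 = 48 ≡ 1, so λ ≡ 8·16 ≡ 34.
  x = λ² - 19 - 19 = 1156 - 38 ≡ 37; y = λ·(19 - 37) - 25 ≡ 21. → (37, 21)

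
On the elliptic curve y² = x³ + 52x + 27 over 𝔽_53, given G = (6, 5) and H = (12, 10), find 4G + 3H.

First 4G:
Double-and-add on 4 = (100)₂. Start with G = (6, 5) for the leading 1-bit.
double: tangent at (6, 5): λ = (3·6² + 52)/(2·5) ≡ 1/10. 10⁻¹ ≡ 16 (mod 53), so λ ≡ 1·16 ≡ 16.
  x = λ² - 6 - 6 = 256 - 12 ≡ 32; y = λ·(6 - 32) - 5 ≡ 3. → (32, 3)
double: tangent at (32, 3): λ = (3·32² + 52)/(2·3) ≡ 50/6. 6⁻¹ ≡ 9 (mod 53) since 6·9 = 54 ≡ 1, so λ ≡ 50·9 ≡ 26.
  x = λ² - 32 - 32 = 676 - 64 ≡ 29; y = λ·(32 - 29) - 3 ≡ 22. → (29, 22)
4G = (29, 22).
Next 3H:
Repeated addition: build up to 3H.
2H: tangent at (12, 10): λ = (3·12² + 52)/(2·10) ≡ 7/20. 20⁻¹ ≡ 8 (mod 53) since 20·8 = 160 ≡ 1, so λ ≡ 7·8 ≡ 3.
  x = λ² - 12 - 12 = 9 - 24 ≡ 38; y = λ·(12 - 38) - 10 ≡ 18. → (38, 18)
3H: (38, 18) + (12, 10). λ = (10 - 18)/(12 - 38) ≡ 45/27 mod 53. 27⁻¹ ≡ 2 (mod 53), so λ ≡ 37.
  x = λ² - 38 - 12 = 1369 - 50 ≡ 47; y = λ·(38 - 47) - 18 ≡ 20. → (47, 20)
3H = (47, 20).
Finally 4G + 3H:
(29, 22) + (47, 20). λ = (20 - 22)/(47 - 29) ≡ 51/18 mod 53. 18⁻¹ ≡ 3 (mod 53), so λ ≡ 47.
  x = λ² - 29 - 47 = 2209 - 76 ≡ 13; y = λ·(29 - 13) - 22 ≡ 41. → (13, 41)

(13, 41)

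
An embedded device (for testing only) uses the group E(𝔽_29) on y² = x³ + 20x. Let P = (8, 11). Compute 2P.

(4, 17)

tangent at (8, 11): λ = (3·8² + 20)/(2·11) ≡ 9/22. 22⁻¹ ≡ 4 (mod 29) since 22·4 = 88 ≡ 1, so λ ≡ 9·4 ≡ 7.
  x = λ² - 8 - 8 = 49 - 16 ≡ 4; y = λ·(8 - 4) - 11 ≡ 17. → (4, 17)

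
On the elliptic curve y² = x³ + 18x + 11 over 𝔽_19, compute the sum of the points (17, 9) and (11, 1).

(16, 5)

(17, 9) + (11, 1). λ = (1 - 9)/(11 - 17) ≡ 11/13 mod 19. 13⁻¹ ≡ 3 (mod 19), so λ ≡ 14.
  x = λ² - 17 - 11 = 196 - 28 ≡ 16; y = λ·(17 - 16) - 9 ≡ 5. → (16, 5)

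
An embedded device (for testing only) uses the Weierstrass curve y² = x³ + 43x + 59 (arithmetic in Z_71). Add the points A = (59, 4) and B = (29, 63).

(57, 11)

(59, 4) + (29, 63). λ = (63 - 4)/(29 - 59) ≡ 59/41 mod 71. 41⁻¹ ≡ 26 (mod 71) since 41·26 = 1066 ≡ 1, so λ ≡ 43.
  x = λ² - 59 - 29 = 1849 - 88 ≡ 57; y = λ·(59 - 57) - 4 ≡ 11. → (57, 11)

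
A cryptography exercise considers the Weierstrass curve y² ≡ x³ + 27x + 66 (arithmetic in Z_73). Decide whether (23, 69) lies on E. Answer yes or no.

no

y² = 69² ≡ 16; x³ + 27x + 66 = 12854 ≡ 6 (mod 73). 16 ≠ 6.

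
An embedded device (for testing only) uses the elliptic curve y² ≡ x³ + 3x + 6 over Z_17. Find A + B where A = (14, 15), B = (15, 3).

(13, 7)

(14, 15) + (15, 3). λ = (3 - 15)/(15 - 14) ≡ 5/1 mod 17. 1⁻¹ ≡ 1 (mod 17) since 1·1 = 1 ≡ 1, so λ ≡ 5.
  x = λ² - 14 - 15 = 25 - 29 ≡ 13; y = λ·(14 - 13) - 15 ≡ 7. → (13, 7)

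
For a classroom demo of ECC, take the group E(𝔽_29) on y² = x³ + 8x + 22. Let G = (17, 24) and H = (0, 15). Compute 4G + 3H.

First 4G:
Double-and-add on 4 = (100)₂. Start with G = (17, 24) for the leading 1-bit.
double: tangent at (17, 24): λ = (3·17² + 8)/(2·24) ≡ 5/19. 19⁻¹ ≡ 26 (mod 29) since 19·26 = 494 ≡ 1, so λ ≡ 5·26 ≡ 14.
  x = λ² - 17 - 17 = 196 - 34 ≡ 17; y = λ·(17 - 17) - 24 ≡ 5. → (17, 5)
double: tangent at (17, 5): λ = (3·17² + 8)/(2·5) ≡ 5/10. 10⁻¹ ≡ 3 (mod 29), so λ ≡ 5·3 ≡ 15.
  x = λ² - 17 - 17 = 225 - 34 ≡ 17; y = λ·(17 - 17) - 5 ≡ 24. → (17, 24)
4G = (17, 24).
Next 3H:
Repeated addition: build up to 3H.
2H: tangent at (0, 15): λ = (3·0² + 8)/(2·15) ≡ 8/1. 1⁻¹ ≡ 1 (mod 29), so λ ≡ 8·1 ≡ 8.
  x = λ² - 0 - 0 = 64 - 0 ≡ 6; y = λ·(0 - 6) - 15 ≡ 24. → (6, 24)
3H: (6, 24) + (0, 15). λ = (15 - 24)/(0 - 6) ≡ 20/23 mod 29. 23⁻¹ ≡ 24 (mod 29) since 23·24 = 552 ≡ 1, so λ ≡ 16.
  x = λ² - 6 - 0 = 256 - 6 ≡ 18; y = λ·(6 - 18) - 24 ≡ 16. → (18, 16)
3H = (18, 16).
Finally 4G + 3H:
(17, 24) + (18, 16). λ = (16 - 24)/(18 - 17) ≡ 21/1 mod 29. 1⁻¹ ≡ 1 (mod 29), so λ ≡ 21.
  x = λ² - 17 - 18 = 441 - 35 ≡ 0; y = λ·(17 - 0) - 24 ≡ 14. → (0, 14)

(0, 14)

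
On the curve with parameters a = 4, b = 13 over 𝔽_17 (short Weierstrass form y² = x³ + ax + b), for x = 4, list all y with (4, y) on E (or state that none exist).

5, 12

x³ + 4x + 13 = 93 ≡ 8 (mod 17).
Square roots of 8 mod 17: 5 and 12 (since 5² = 25 ≡ 8).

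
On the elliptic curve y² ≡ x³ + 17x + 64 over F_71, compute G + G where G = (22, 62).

(32, 52)

tangent at (22, 62): λ = (3·22² + 17)/(2·62) ≡ 49/53. 53⁻¹ ≡ 67 (mod 71) since 53·67 = 3551 ≡ 1, so λ ≡ 49·67 ≡ 17.
  x = λ² - 22 - 22 = 289 - 44 ≡ 32; y = λ·(22 - 32) - 62 ≡ 52. → (32, 52)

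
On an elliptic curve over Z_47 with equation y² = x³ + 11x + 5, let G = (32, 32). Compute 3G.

(28, 9)

Repeated addition: build up to 3G.
2G: tangent at (32, 32): λ = (3·32² + 11)/(2·32) ≡ 28/17. 17⁻¹ ≡ 36 (mod 47), so λ ≡ 28·36 ≡ 21.
  x = λ² - 32 - 32 = 441 - 64 ≡ 1; y = λ·(32 - 1) - 32 ≡ 8. → (1, 8)
3G: (1, 8) + (32, 32). λ = (32 - 8)/(32 - 1) ≡ 24/31 mod 47. 31⁻¹ ≡ 44 (mod 47), so λ ≡ 22.
  x = λ² - 1 - 32 = 484 - 33 ≡ 28; y = λ·(1 - 28) - 8 ≡ 9. → (28, 9)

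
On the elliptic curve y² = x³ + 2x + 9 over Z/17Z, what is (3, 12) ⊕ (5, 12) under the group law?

(3, 12) + (5, 12). λ = (12 - 12)/(5 - 3) ≡ 0/2 mod 17. 2⁻¹ ≡ 9 (mod 17), so λ ≡ 0.
  x = λ² - 3 - 5 = 0 - 8 ≡ 9; y = λ·(3 - 9) - 12 ≡ 5. → (9, 5)

(9, 5)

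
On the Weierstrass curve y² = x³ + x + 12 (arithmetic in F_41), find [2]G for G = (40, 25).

tangent at (40, 25): λ = (3·40² + 1)/(2·25) ≡ 4/9. 9⁻¹ ≡ 32 (mod 41), so λ ≡ 4·32 ≡ 5.
  x = λ² - 40 - 40 = 25 - 80 ≡ 27; y = λ·(40 - 27) - 25 ≡ 40. → (27, 40)

(27, 40)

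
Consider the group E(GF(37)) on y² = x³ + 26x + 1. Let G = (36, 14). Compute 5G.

(11, 8)

Double-and-add on 5 = (101)₂. Start with G = (36, 14) for the leading 1-bit.
double: tangent at (36, 14): λ = (3·36² + 26)/(2·14) ≡ 29/28. 28⁻¹ ≡ 4 (mod 37) since 28·4 = 112 ≡ 1, so λ ≡ 29·4 ≡ 5.
  x = λ² - 36 - 36 = 25 - 72 ≡ 27; y = λ·(36 - 27) - 14 ≡ 31. → (27, 31)
double: tangent at (27, 31): λ = (3·27² + 26)/(2·31) ≡ 30/25. 25⁻¹ ≡ 3 (mod 37) since 25·3 = 75 ≡ 1, so λ ≡ 30·3 ≡ 16.
  x = λ² - 27 - 27 = 256 - 54 ≡ 17; y = λ·(27 - 17) - 31 ≡ 18. → (17, 18)
add G: (17, 18) + (36, 14). λ = (14 - 18)/(36 - 17) ≡ 33/19 mod 37. 19⁻¹ ≡ 2 (mod 37) since 19·2 = 38 ≡ 1, so λ ≡ 29.
  x = λ² - 17 - 36 = 841 - 53 ≡ 11; y = λ·(17 - 11) - 18 ≡ 8. → (11, 8)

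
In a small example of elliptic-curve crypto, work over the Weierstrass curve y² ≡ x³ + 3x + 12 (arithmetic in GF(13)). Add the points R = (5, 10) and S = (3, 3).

(1, 4)

(5, 10) + (3, 3). λ = (3 - 10)/(3 - 5) ≡ 6/11 mod 13. 11⁻¹ ≡ 6 (mod 13), so λ ≡ 10.
  x = λ² - 5 - 3 = 100 - 8 ≡ 1; y = λ·(5 - 1) - 10 ≡ 4. → (1, 4)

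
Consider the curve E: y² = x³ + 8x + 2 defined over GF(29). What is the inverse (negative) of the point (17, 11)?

-(17, 11) = (17, -11 mod 29) = (17, 18).

(17, 18)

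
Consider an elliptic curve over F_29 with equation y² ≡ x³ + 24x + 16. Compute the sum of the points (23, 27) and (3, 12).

(9, 27)

(23, 27) + (3, 12). λ = (12 - 27)/(3 - 23) ≡ 14/9 mod 29. 9⁻¹ ≡ 13 (mod 29) since 9·13 = 117 ≡ 1, so λ ≡ 8.
  x = λ² - 23 - 3 = 64 - 26 ≡ 9; y = λ·(23 - 9) - 27 ≡ 27. → (9, 27)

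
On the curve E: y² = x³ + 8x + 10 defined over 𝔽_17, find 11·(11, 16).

O

Write Q = (11, 16).
Double-and-add on 11 = (1011)₂. Start with Q = (11, 16) for the leading 1-bit.
double: tangent at (11, 16): λ = (3·11² + 8)/(2·16) ≡ 14/15. 15⁻¹ ≡ 8 (mod 17), so λ ≡ 14·8 ≡ 10.
  x = λ² - 11 - 11 = 100 - 22 ≡ 10; y = λ·(11 - 10) - 16 ≡ 11. → (10, 11)
double: tangent at (10, 11): λ = (3·10² + 8)/(2·11) ≡ 2/5. 5⁻¹ ≡ 7 (mod 17) since 5·7 = 35 ≡ 1, so λ ≡ 2·7 ≡ 14.
  x = λ² - 10 - 10 = 196 - 20 ≡ 6; y = λ·(10 - 6) - 11 ≡ 11. → (6, 11)
add Q: (6, 11) + (11, 16). λ = (16 - 11)/(11 - 6) ≡ 5/5 mod 17. 5⁻¹ ≡ 7 (mod 17), so λ ≡ 1.
  x = λ² - 6 - 11 = 1 - 17 ≡ 1; y = λ·(6 - 1) - 11 ≡ 11. → (1, 11)
double: tangent at (1, 11): λ = (3·1² + 8)/(2·11) ≡ 11/5. 5⁻¹ ≡ 7 (mod 17), so λ ≡ 11·7 ≡ 9.
  x = λ² - 1 - 1 = 81 - 2 ≡ 11; y = λ·(1 - 11) - 11 ≡ 1. → (11, 1)
add Q: (11, 1) + (11, 16): same x and y₁ ≡ -y₂, so the sum is ∞.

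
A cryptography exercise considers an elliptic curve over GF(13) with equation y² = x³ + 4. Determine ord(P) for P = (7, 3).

2P: tangent at (7, 3): λ = (3·7² + 0)/(2·3) ≡ 4/6. 6⁻¹ ≡ 11 (mod 13), so λ ≡ 4·11 ≡ 5.
  x = λ² - 7 - 7 = 25 - 14 ≡ 11; y = λ·(7 - 11) - 3 ≡ 3. → (11, 3)
3P: (11, 3) + (7, 3). λ = (3 - 3)/(7 - 11) ≡ 0/9 mod 13. 9⁻¹ ≡ 3 (mod 13) since 9·3 = 27 ≡ 1, so λ ≡ 0.
  x = λ² - 11 - 7 = 0 - 18 ≡ 8; y = λ·(11 - 8) - 3 ≡ 10. → (8, 10)
4P: (8, 10) + (7, 3). λ = (3 - 10)/(7 - 8) ≡ 6/12 mod 13. 12⁻¹ ≡ 12 (mod 13), so λ ≡ 7.
  x = λ² - 8 - 7 = 49 - 15 ≡ 8; y = λ·(8 - 8) - 10 ≡ 3. → (8, 3)
5P: (8, 3) + (7, 3). λ = (3 - 3)/(7 - 8) ≡ 0/12 mod 13. 12⁻¹ ≡ 12 (mod 13), so λ ≡ 0.
  x = λ² - 8 - 7 = 0 - 15 ≡ 11; y = λ·(8 - 11) - 3 ≡ 10. → (11, 10)
6P: (11, 10) + (7, 3). λ = (3 - 10)/(7 - 11) ≡ 6/9 mod 13. 9⁻¹ ≡ 3 (mod 13), so λ ≡ 5.
  x = λ² - 11 - 7 = 25 - 18 ≡ 7; y = λ·(11 - 7) - 10 ≡ 10. → (7, 10)
7P: (7, 10) + (7, 3): same x and y₁ ≡ -y₂, so the sum is O.
7P = O, so the order is 7.

7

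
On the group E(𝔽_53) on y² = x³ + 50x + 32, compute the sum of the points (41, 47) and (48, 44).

(28, 8)

(41, 47) + (48, 44). λ = (44 - 47)/(48 - 41) ≡ 50/7 mod 53. 7⁻¹ ≡ 38 (mod 53), so λ ≡ 45.
  x = λ² - 41 - 48 = 2025 - 89 ≡ 28; y = λ·(41 - 28) - 47 ≡ 8. → (28, 8)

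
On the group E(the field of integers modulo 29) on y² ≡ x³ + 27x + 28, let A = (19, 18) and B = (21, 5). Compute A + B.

(24, 0)

(19, 18) + (21, 5). λ = (5 - 18)/(21 - 19) ≡ 16/2 mod 29. 2⁻¹ ≡ 15 (mod 29), so λ ≡ 8.
  x = λ² - 19 - 21 = 64 - 40 ≡ 24; y = λ·(19 - 24) - 18 ≡ 0. → (24, 0)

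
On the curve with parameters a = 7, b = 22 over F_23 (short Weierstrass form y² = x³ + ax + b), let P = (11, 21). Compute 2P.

(7, 0)

tangent at (11, 21): λ = (3·11² + 7)/(2·21) ≡ 2/19. 19⁻¹ ≡ 17 (mod 23) since 19·17 = 323 ≡ 1, so λ ≡ 2·17 ≡ 11.
  x = λ² - 11 - 11 = 121 - 22 ≡ 7; y = λ·(11 - 7) - 21 ≡ 0. → (7, 0)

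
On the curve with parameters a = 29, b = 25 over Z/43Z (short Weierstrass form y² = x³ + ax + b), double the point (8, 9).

(8, 34)

tangent at (8, 9): λ = (3·8² + 29)/(2·9) ≡ 6/18. 18⁻¹ ≡ 12 (mod 43), so λ ≡ 6·12 ≡ 29.
  x = λ² - 8 - 8 = 841 - 16 ≡ 8; y = λ·(8 - 8) - 9 ≡ 34. → (8, 34)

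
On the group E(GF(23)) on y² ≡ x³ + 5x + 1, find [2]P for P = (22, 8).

(8, 22)

tangent at (22, 8): λ = (3·22² + 5)/(2·8) ≡ 8/16. 16⁻¹ ≡ 13 (mod 23), so λ ≡ 8·13 ≡ 12.
  x = λ² - 22 - 22 = 144 - 44 ≡ 8; y = λ·(22 - 8) - 8 ≡ 22. → (8, 22)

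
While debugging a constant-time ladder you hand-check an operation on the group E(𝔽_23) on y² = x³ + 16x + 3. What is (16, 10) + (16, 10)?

(17, 6)

tangent at (16, 10): λ = (3·16² + 16)/(2·10) ≡ 2/20. 20⁻¹ ≡ 15 (mod 23), so λ ≡ 2·15 ≡ 7.
  x = λ² - 16 - 16 = 49 - 32 ≡ 17; y = λ·(16 - 17) - 10 ≡ 6. → (17, 6)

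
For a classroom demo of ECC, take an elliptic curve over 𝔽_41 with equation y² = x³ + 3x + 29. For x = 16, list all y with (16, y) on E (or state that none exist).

x³ + 3x + 29 = 4173 ≡ 32 (mod 41).
Square roots of 32 mod 41: 14 and 27 (since 14² = 196 ≡ 32).

14, 27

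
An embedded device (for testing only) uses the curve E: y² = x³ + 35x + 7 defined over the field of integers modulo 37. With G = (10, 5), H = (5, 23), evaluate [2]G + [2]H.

First 2G:
Repeated addition: build up to 2G.
2G: tangent at (10, 5): λ = (3·10² + 35)/(2·5) ≡ 2/10. 10⁻¹ ≡ 26 (mod 37), so λ ≡ 2·26 ≡ 15.
  x = λ² - 10 - 10 = 225 - 20 ≡ 20; y = λ·(10 - 20) - 5 ≡ 30. → (20, 30)
2G = (20, 30).
Next 2H:
Repeated addition: build up to 2H.
2H: tangent at (5, 23): λ = (3·5² + 35)/(2·23) ≡ 36/9. 9⁻¹ ≡ 33 (mod 37), so λ ≡ 36·33 ≡ 4.
  x = λ² - 5 - 5 = 16 - 10 ≡ 6; y = λ·(5 - 6) - 23 ≡ 10. → (6, 10)
2H = (6, 10).
Finally 2G + 2H:
(20, 30) + (6, 10). λ = (10 - 30)/(6 - 20) ≡ 17/23 mod 37. 23⁻¹ ≡ 29 (mod 37), so λ ≡ 12.
  x = λ² - 20 - 6 = 144 - 26 ≡ 7; y = λ·(20 - 7) - 30 ≡ 15. → (7, 15)

(7, 15)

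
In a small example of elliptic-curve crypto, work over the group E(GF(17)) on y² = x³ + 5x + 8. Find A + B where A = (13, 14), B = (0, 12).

(13, 14) + (0, 12). λ = (12 - 14)/(0 - 13) ≡ 15/4 mod 17. 4⁻¹ ≡ 13 (mod 17) since 4·13 = 52 ≡ 1, so λ ≡ 8.
  x = λ² - 13 - 0 = 64 - 13 ≡ 0; y = λ·(13 - 0) - 14 ≡ 5. → (0, 5)

(0, 5)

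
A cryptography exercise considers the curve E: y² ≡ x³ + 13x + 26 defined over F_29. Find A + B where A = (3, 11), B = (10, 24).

(23, 14)

(3, 11) + (10, 24). λ = (24 - 11)/(10 - 3) ≡ 13/7 mod 29. 7⁻¹ ≡ 25 (mod 29) since 7·25 = 175 ≡ 1, so λ ≡ 6.
  x = λ² - 3 - 10 = 36 - 13 ≡ 23; y = λ·(3 - 23) - 11 ≡ 14. → (23, 14)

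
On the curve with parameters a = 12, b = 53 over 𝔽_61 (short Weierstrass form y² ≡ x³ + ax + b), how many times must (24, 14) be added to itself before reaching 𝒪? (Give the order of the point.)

2P: tangent at (24, 14): λ = (3·24² + 12)/(2·14) ≡ 32/28. 28⁻¹ ≡ 24 (mod 61) since 28·24 = 672 ≡ 1, so λ ≡ 32·24 ≡ 36.
  x = λ² - 24 - 24 = 1296 - 48 ≡ 28; y = λ·(24 - 28) - 14 ≡ 25. → (28, 25)
3P: (28, 25) + (24, 14). λ = (14 - 25)/(24 - 28) ≡ 50/57 mod 61. 57⁻¹ ≡ 15 (mod 61) since 57·15 = 855 ≡ 1, so λ ≡ 18.
  x = λ² - 28 - 24 = 324 - 52 ≡ 28; y = λ·(28 - 28) - 25 ≡ 36. → (28, 36)
4P: (28, 36) + (24, 14). λ = (14 - 36)/(24 - 28) ≡ 39/57 mod 61. 57⁻¹ ≡ 15 (mod 61), so λ ≡ 36.
  x = λ² - 28 - 24 = 1296 - 52 ≡ 24; y = λ·(28 - 24) - 36 ≡ 47. → (24, 47)
5P: (24, 47) + (24, 14): same x and y₁ ≡ -y₂, so the sum is 𝒪.
5P = 𝒪, so the order is 5.

5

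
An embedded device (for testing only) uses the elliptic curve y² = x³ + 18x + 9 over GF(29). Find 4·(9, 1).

Write P = (9, 1).
Double-and-add on 4 = (100)₂. Start with P = (9, 1) for the leading 1-bit.
double: tangent at (9, 1): λ = (3·9² + 18)/(2·1) ≡ 0/2. 2⁻¹ ≡ 15 (mod 29) since 2·15 = 30 ≡ 1, so λ ≡ 0·15 ≡ 0.
  x = λ² - 9 - 9 = 0 - 18 ≡ 11; y = λ·(9 - 11) - 1 ≡ 28. → (11, 28)
double: tangent at (11, 28): λ = (3·11² + 18)/(2·28) ≡ 4/27. 27⁻¹ ≡ 14 (mod 29), so λ ≡ 4·14 ≡ 27.
  x = λ² - 11 - 11 = 729 - 22 ≡ 11; y = λ·(11 - 11) - 28 ≡ 1. → (11, 1)

(11, 1)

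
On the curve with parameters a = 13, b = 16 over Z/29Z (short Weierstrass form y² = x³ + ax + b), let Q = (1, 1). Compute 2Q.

(4, 4)

tangent at (1, 1): λ = (3·1² + 13)/(2·1) ≡ 16/2. 2⁻¹ ≡ 15 (mod 29), so λ ≡ 16·15 ≡ 8.
  x = λ² - 1 - 1 = 64 - 2 ≡ 4; y = λ·(1 - 4) - 1 ≡ 4. → (4, 4)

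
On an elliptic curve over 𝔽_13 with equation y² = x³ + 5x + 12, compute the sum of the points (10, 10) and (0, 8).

(2, 2)

(10, 10) + (0, 8). λ = (8 - 10)/(0 - 10) ≡ 11/3 mod 13. 3⁻¹ ≡ 9 (mod 13), so λ ≡ 8.
  x = λ² - 10 - 0 = 64 - 10 ≡ 2; y = λ·(10 - 2) - 10 ≡ 2. → (2, 2)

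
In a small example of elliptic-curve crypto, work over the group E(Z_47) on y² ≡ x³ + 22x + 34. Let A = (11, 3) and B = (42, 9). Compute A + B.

(11, 3) + (42, 9). λ = (9 - 3)/(42 - 11) ≡ 6/31 mod 47. 31⁻¹ ≡ 44 (mod 47), so λ ≡ 29.
  x = λ² - 11 - 42 = 841 - 53 ≡ 36; y = λ·(11 - 36) - 3 ≡ 24. → (36, 24)

(36, 24)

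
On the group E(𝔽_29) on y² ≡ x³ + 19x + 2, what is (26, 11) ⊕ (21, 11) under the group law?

(11, 18)

(26, 11) + (21, 11). λ = (11 - 11)/(21 - 26) ≡ 0/24 mod 29. 24⁻¹ ≡ 23 (mod 29), so λ ≡ 0.
  x = λ² - 26 - 21 = 0 - 47 ≡ 11; y = λ·(26 - 11) - 11 ≡ 18. → (11, 18)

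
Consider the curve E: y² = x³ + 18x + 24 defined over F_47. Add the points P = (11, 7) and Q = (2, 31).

(15, 35)

(11, 7) + (2, 31). λ = (31 - 7)/(2 - 11) ≡ 24/38 mod 47. 38⁻¹ ≡ 26 (mod 47) since 38·26 = 988 ≡ 1, so λ ≡ 13.
  x = λ² - 11 - 2 = 169 - 13 ≡ 15; y = λ·(11 - 15) - 7 ≡ 35. → (15, 35)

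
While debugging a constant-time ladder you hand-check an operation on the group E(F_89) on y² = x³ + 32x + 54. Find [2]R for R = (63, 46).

(51, 6)

tangent at (63, 46): λ = (3·63² + 32)/(2·46) ≡ 13/3. 3⁻¹ ≡ 30 (mod 89), so λ ≡ 13·30 ≡ 34.
  x = λ² - 63 - 63 = 1156 - 126 ≡ 51; y = λ·(63 - 51) - 46 ≡ 6. → (51, 6)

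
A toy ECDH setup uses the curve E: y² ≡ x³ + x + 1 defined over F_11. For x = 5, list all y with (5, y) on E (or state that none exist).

x³ + 1x + 1 = 131 ≡ 10 (mod 11).
10 is a non-residue mod 11; no y exists.

none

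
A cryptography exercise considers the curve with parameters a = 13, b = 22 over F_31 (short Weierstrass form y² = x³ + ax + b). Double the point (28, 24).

tangent at (28, 24): λ = (3·28² + 13)/(2·24) ≡ 9/17. 17⁻¹ ≡ 11 (mod 31), so λ ≡ 9·11 ≡ 6.
  x = λ² - 28 - 28 = 36 - 56 ≡ 11; y = λ·(28 - 11) - 24 ≡ 16. → (11, 16)

(11, 16)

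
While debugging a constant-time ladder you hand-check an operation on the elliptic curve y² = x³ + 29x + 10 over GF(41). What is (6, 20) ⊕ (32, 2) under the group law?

(6, 20) + (32, 2). λ = (2 - 20)/(32 - 6) ≡ 23/26 mod 41. 26⁻¹ ≡ 30 (mod 41) since 26·30 = 780 ≡ 1, so λ ≡ 34.
  x = λ² - 6 - 32 = 1156 - 38 ≡ 11; y = λ·(6 - 11) - 20 ≡ 15. → (11, 15)

(11, 15)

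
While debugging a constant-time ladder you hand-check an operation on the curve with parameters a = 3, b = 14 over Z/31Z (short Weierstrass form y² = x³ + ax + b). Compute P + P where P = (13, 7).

(6, 0)

tangent at (13, 7): λ = (3·13² + 3)/(2·7) ≡ 14/14. 14⁻¹ ≡ 20 (mod 31), so λ ≡ 14·20 ≡ 1.
  x = λ² - 13 - 13 = 1 - 26 ≡ 6; y = λ·(13 - 6) - 7 ≡ 0. → (6, 0)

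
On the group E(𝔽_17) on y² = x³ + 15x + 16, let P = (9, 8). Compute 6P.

Double-and-add on 6 = (110)₂. Start with P = (9, 8) for the leading 1-bit.
double: tangent at (9, 8): λ = (3·9² + 15)/(2·8) ≡ 3/16. 16⁻¹ ≡ 16 (mod 17) since 16·16 = 256 ≡ 1, so λ ≡ 3·16 ≡ 14.
  x = λ² - 9 - 9 = 196 - 18 ≡ 8; y = λ·(9 - 8) - 8 ≡ 6. → (8, 6)
add P: (8, 6) + (9, 8). λ = (8 - 6)/(9 - 8) ≡ 2/1 mod 17. 1⁻¹ ≡ 1 (mod 17), so λ ≡ 2.
  x = λ² - 8 - 9 = 4 - 17 ≡ 4; y = λ·(8 - 4) - 6 ≡ 2. → (4, 2)
double: tangent at (4, 2): λ = (3·4² + 15)/(2·2) ≡ 12/4. 4⁻¹ ≡ 13 (mod 17), so λ ≡ 12·13 ≡ 3.
  x = λ² - 4 - 4 = 9 - 8 ≡ 1; y = λ·(4 - 1) - 2 ≡ 7. → (1, 7)

(1, 7)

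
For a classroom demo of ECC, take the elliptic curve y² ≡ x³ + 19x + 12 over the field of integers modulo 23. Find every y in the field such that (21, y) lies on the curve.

x³ + 19x + 12 = 9672 ≡ 12 (mod 23).
Square roots of 12 mod 23: 9 and 14 (since 9² = 81 ≡ 12).

9, 14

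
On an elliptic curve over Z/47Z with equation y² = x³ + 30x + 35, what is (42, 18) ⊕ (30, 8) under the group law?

(24, 44)

(42, 18) + (30, 8). λ = (8 - 18)/(30 - 42) ≡ 37/35 mod 47. 35⁻¹ ≡ 43 (mod 47), so λ ≡ 40.
  x = λ² - 42 - 30 = 1600 - 72 ≡ 24; y = λ·(42 - 24) - 18 ≡ 44. → (24, 44)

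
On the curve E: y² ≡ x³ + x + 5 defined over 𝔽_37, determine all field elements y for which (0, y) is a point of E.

x³ + 1x + 5 = 5 ≡ 5 (mod 37).
5 is a non-residue mod 37; no y exists.

none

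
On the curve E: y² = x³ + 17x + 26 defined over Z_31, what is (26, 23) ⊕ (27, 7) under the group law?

(17, 19)

(26, 23) + (27, 7). λ = (7 - 23)/(27 - 26) ≡ 15/1 mod 31. 1⁻¹ ≡ 1 (mod 31), so λ ≡ 15.
  x = λ² - 26 - 27 = 225 - 53 ≡ 17; y = λ·(26 - 17) - 23 ≡ 19. → (17, 19)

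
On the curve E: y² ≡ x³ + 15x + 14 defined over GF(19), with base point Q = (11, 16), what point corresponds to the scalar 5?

(1, 12)

Repeated addition: build up to 5Q.
2Q: tangent at (11, 16): λ = (3·11² + 15)/(2·16) ≡ 17/13. 13⁻¹ ≡ 3 (mod 19) since 13·3 = 39 ≡ 1, so λ ≡ 17·3 ≡ 13.
  x = λ² - 11 - 11 = 169 - 22 ≡ 14; y = λ·(11 - 14) - 16 ≡ 2. → (14, 2)
3Q: (14, 2) + (11, 16). λ = (16 - 2)/(11 - 14) ≡ 14/16 mod 19. 16⁻¹ ≡ 6 (mod 19), so λ ≡ 8.
  x = λ² - 14 - 11 = 64 - 25 ≡ 1; y = λ·(14 - 1) - 2 ≡ 7. → (1, 7)
4Q: (1, 7) + (11, 16). λ = (16 - 7)/(11 - 1) ≡ 9/10 mod 19. 10⁻¹ ≡ 2 (mod 19), so λ ≡ 18.
  x = λ² - 1 - 11 = 324 - 12 ≡ 8; y = λ·(1 - 8) - 7 ≡ 0. → (8, 0)
5Q: (8, 0) + (11, 16). λ = (16 - 0)/(11 - 8) ≡ 16/3 mod 19. 3⁻¹ ≡ 13 (mod 19), so λ ≡ 18.
  x = λ² - 8 - 11 = 324 - 19 ≡ 1; y = λ·(8 - 1) - 0 ≡ 12. → (1, 12)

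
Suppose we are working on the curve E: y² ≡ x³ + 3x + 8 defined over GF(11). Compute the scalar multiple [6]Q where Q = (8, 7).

Double-and-add on 6 = (110)₂. Start with Q = (8, 7) for the leading 1-bit.
double: tangent at (8, 7): λ = (3·8² + 3)/(2·7) ≡ 8/3. 3⁻¹ ≡ 4 (mod 11), so λ ≡ 8·4 ≡ 10.
  x = λ² - 8 - 8 = 100 - 16 ≡ 7; y = λ·(8 - 7) - 7 ≡ 3. → (7, 3)
add Q: (7, 3) + (8, 7). λ = (7 - 3)/(8 - 7) ≡ 4/1 mod 11. 1⁻¹ ≡ 1 (mod 11), so λ ≡ 4.
  x = λ² - 7 - 8 = 16 - 15 ≡ 1; y = λ·(7 - 1) - 3 ≡ 10. → (1, 10)
double: tangent at (1, 10): λ = (3·1² + 3)/(2·10) ≡ 6/9. 9⁻¹ ≡ 5 (mod 11) since 9·5 = 45 ≡ 1, so λ ≡ 6·5 ≡ 8.
  x = λ² - 1 - 1 = 64 - 2 ≡ 7; y = λ·(1 - 7) - 10 ≡ 8. → (7, 8)

(7, 8)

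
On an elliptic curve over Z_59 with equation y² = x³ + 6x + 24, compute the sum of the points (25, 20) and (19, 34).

(27, 24)

(25, 20) + (19, 34). λ = (34 - 20)/(19 - 25) ≡ 14/53 mod 59. 53⁻¹ ≡ 49 (mod 59), so λ ≡ 37.
  x = λ² - 25 - 19 = 1369 - 44 ≡ 27; y = λ·(25 - 27) - 20 ≡ 24. → (27, 24)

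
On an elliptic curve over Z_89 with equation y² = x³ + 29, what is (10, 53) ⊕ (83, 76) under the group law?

(10, 53) + (83, 76). λ = (76 - 53)/(83 - 10) ≡ 23/73 mod 89. 73⁻¹ ≡ 50 (mod 89) since 73·50 = 3650 ≡ 1, so λ ≡ 82.
  x = λ² - 10 - 83 = 6724 - 93 ≡ 45; y = λ·(10 - 45) - 53 ≡ 14. → (45, 14)

(45, 14)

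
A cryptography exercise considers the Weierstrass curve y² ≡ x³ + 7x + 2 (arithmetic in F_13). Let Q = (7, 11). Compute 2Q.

(9, 1)

tangent at (7, 11): λ = (3·7² + 7)/(2·11) ≡ 11/9. 9⁻¹ ≡ 3 (mod 13) since 9·3 = 27 ≡ 1, so λ ≡ 11·3 ≡ 7.
  x = λ² - 7 - 7 = 49 - 14 ≡ 9; y = λ·(7 - 9) - 11 ≡ 1. → (9, 1)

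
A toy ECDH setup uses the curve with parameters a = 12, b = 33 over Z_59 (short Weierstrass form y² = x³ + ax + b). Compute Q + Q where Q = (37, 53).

tangent at (37, 53): λ = (3·37² + 12)/(2·53) ≡ 48/47. 47⁻¹ ≡ 54 (mod 59) since 47·54 = 2538 ≡ 1, so λ ≡ 48·54 ≡ 55.
  x = λ² - 37 - 37 = 3025 - 74 ≡ 1; y = λ·(37 - 1) - 53 ≡ 39. → (1, 39)

(1, 39)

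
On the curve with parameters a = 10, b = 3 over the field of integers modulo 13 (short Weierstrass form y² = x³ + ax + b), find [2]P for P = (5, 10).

(4, 4)

tangent at (5, 10): λ = (3·5² + 10)/(2·10) ≡ 7/7. 7⁻¹ ≡ 2 (mod 13), so λ ≡ 7·2 ≡ 1.
  x = λ² - 5 - 5 = 1 - 10 ≡ 4; y = λ·(5 - 4) - 10 ≡ 4. → (4, 4)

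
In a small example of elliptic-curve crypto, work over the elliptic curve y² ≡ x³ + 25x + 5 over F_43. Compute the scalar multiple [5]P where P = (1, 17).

(18, 40)

Repeated addition: build up to 5P.
2P: tangent at (1, 17): λ = (3·1² + 25)/(2·17) ≡ 28/34. 34⁻¹ ≡ 19 (mod 43) since 34·19 = 646 ≡ 1, so λ ≡ 28·19 ≡ 16.
  x = λ² - 1 - 1 = 256 - 2 ≡ 39; y = λ·(1 - 39) - 17 ≡ 20. → (39, 20)
3P: (39, 20) + (1, 17). λ = (17 - 20)/(1 - 39) ≡ 40/5 mod 43. 5⁻¹ ≡ 26 (mod 43) since 5·26 = 130 ≡ 1, so λ ≡ 8.
  x = λ² - 39 - 1 = 64 - 40 ≡ 24; y = λ·(39 - 24) - 20 ≡ 14. → (24, 14)
4P: (24, 14) + (1, 17). λ = (17 - 14)/(1 - 24) ≡ 3/20 mod 43. 20⁻¹ ≡ 28 (mod 43) since 20·28 = 560 ≡ 1, so λ ≡ 41.
  x = λ² - 24 - 1 = 1681 - 25 ≡ 22; y = λ·(24 - 22) - 14 ≡ 25. → (22, 25)
5P: (22, 25) + (1, 17). λ = (17 - 25)/(1 - 22) ≡ 35/22 mod 43. 22⁻¹ ≡ 2 (mod 43), so λ ≡ 27.
  x = λ² - 22 - 1 = 729 - 23 ≡ 18; y = λ·(22 - 18) - 25 ≡ 40. → (18, 40)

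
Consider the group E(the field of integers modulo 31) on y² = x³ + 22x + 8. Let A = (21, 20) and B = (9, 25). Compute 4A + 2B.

O

First 4A:
Repeated addition: build up to 4A.
2A: tangent at (21, 20): λ = (3·21² + 22)/(2·20) ≡ 12/9. 9⁻¹ ≡ 7 (mod 31), so λ ≡ 12·7 ≡ 22.
  x = λ² - 21 - 21 = 484 - 42 ≡ 8; y = λ·(21 - 8) - 20 ≡ 18. → (8, 18)
3A: (8, 18) + (21, 20). λ = (20 - 18)/(21 - 8) ≡ 2/13 mod 31. 13⁻¹ ≡ 12 (mod 31), so λ ≡ 24.
  x = λ² - 8 - 21 = 576 - 29 ≡ 20; y = λ·(8 - 20) - 18 ≡ 4. → (20, 4)
4A: (20, 4) + (21, 20). λ = (20 - 4)/(21 - 20) ≡ 16/1 mod 31. 1⁻¹ ≡ 1 (mod 31), so λ ≡ 16.
  x = λ² - 20 - 21 = 256 - 41 ≡ 29; y = λ·(20 - 29) - 4 ≡ 7. → (29, 7)
4A = (29, 7).
Next 2B:
Repeated addition: build up to 2B.
2B: tangent at (9, 25): λ = (3·9² + 22)/(2·25) ≡ 17/19. 19⁻¹ ≡ 18 (mod 31), so λ ≡ 17·18 ≡ 27.
  x = λ² - 9 - 9 = 729 - 18 ≡ 29; y = λ·(9 - 29) - 25 ≡ 24. → (29, 24)
2B = (29, 24).
Finally 4A + 2B:
(29, 7) + (29, 24): same x and y₁ ≡ -y₂, so the sum is O.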